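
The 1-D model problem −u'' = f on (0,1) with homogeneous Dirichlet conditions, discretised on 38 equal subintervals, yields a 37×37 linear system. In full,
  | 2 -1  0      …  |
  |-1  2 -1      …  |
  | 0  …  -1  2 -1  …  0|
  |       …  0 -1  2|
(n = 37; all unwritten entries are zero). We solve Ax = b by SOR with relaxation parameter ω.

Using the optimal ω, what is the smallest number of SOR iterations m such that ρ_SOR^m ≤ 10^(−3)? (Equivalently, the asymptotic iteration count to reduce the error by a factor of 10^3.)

With n=37, ρ(Jacobi) = cos(π/38) = 0.9965845.
1 − cos²(π/38) = sin²(π/38) ⇒ √(1−ρ_J²) = sin(π/38) = 0.0825793.
ω* = 2/(1+0.0825793) = 1.8474397
[ρ_SOR] ω* − 1 = 0.8474397.
For 3 digits: m = 3·ln10 / (−ln 0.8474397) = 6.90776/0.165536 = 41.730; round up → m = 42.

m = 42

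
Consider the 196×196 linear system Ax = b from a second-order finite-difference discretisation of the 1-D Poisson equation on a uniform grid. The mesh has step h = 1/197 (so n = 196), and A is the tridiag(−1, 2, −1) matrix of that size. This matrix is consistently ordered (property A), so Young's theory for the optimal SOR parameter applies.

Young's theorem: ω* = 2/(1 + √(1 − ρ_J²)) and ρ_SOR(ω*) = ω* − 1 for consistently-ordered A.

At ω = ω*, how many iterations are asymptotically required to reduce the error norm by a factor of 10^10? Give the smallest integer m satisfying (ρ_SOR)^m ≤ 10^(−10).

m = 722

½·tridiag(1,0,1) at n=196: λ_k = cos(kπ/197); max |λ| at k=1 ⇒ ρ_J = cos(π/197) ≈ 0.9998728.
1 − cos²(π/197) = sin²(π/197) ⇒ √(1−ρ_J²) = sin(π/197) = 0.0159465.
ω* = 2 / (1 + 0.0159465) = 2 / 1.0159465 ≈ 1.9686076.
Hence ρ(B_{ω*}) = 1.9686076 − 1 = 0.9686076.
For 10 digits: m = 10·ln10 / (−ln 0.9686076) = 23.0259/0.0318957 = 721.912; round up → m = 722.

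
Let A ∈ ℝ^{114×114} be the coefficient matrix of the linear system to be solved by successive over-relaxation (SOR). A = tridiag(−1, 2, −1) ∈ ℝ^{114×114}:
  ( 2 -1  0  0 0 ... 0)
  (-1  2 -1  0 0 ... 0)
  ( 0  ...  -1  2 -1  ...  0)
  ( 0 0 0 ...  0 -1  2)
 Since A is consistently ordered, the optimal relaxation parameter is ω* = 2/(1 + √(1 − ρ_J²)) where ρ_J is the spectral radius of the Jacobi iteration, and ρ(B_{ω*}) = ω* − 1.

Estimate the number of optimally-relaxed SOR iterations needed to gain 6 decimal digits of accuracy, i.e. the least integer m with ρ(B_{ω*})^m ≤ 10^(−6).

ρ_J = max_k |cos(kπ/115)| = cos(π/115) = 0.9996269
√(1−ρ_J²) = |sin(π/115)| = 0.0273148
Young: ω* = 2/(1+√(1−ρ_J²)) = 2/(1+0.0273148) = 2/1.0273148 = 1.9468229.
ρ_SOR = ω* − 1 = 1.9468229 − 1 = 0.9468229.
m ≥ 6·ln10 / (−ln 0.9468229) = 252.831; smallest integer m = 253.

m = 253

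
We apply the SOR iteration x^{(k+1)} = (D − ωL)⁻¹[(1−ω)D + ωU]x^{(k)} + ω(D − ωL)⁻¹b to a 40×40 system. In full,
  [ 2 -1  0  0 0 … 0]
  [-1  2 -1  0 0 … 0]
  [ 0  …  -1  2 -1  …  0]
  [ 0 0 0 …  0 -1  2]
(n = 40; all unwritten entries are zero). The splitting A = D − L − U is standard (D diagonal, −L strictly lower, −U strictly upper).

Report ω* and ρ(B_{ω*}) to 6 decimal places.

ω* = 1.857788, ρ_SOR = 0.857788

spectrum of D⁻¹(L+U) = {cos(kπ/41) : 1≤k≤40}; ρ_J = cos(π/41) = 0.997066.
√(1 − cos²(π/41)) = sin(π/41) ≈ 0.0765493.
ω* = 2/(1+0.0765493) = 1.857788
ρ(B_{ω*}) = ω*−1 = 0.857788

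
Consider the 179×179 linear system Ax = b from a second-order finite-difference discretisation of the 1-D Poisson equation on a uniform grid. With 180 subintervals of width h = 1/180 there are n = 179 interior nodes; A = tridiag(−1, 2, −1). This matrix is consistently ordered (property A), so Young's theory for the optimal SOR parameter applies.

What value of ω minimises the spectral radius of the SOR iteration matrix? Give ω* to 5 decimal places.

ρ_J = max_k |cos(kπ/180)| = cos(π/180) = 0.99985
√(1−ρ_J²) = |sin(π/180)| = 0.017452
[ω*] 2 ÷ (1 + 0.017452) = 2 ÷ 1.017452 = 1.96569.
At ω = 1.96569 every |λ(B_ω)| = ω−1, so ρ_SOR = 0.96569.

ω* = 1.96569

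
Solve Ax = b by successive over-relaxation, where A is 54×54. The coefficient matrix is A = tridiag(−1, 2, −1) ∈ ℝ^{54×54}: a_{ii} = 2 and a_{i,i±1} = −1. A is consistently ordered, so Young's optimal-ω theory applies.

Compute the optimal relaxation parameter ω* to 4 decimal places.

ρ_J = max_k |cos(kπ/55)| = cos(π/55) = 0.9984
1 − cos²(π/55) = sin²(π/55) ⇒ √(1−ρ_J²) = sin(π/55) = 0.05709.
Then 2/(1+√(1−ρ_J²)) = 2/(1+0.05709); ω* = 2/1.05709 = 1.8920.
At ω = 1.8920 every |λ(B_ω)| = ω−1, so ρ_SOR = 0.8920.

ω* = 1.8920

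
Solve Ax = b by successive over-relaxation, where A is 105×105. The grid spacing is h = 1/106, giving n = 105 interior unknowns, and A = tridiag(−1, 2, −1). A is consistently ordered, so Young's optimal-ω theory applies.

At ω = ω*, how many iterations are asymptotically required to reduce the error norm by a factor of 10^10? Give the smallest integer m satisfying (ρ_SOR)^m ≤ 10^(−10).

m = 389

spectrum of D⁻¹(L+U) = {cos(kπ/106) : 1≤k≤105}; ρ_J = cos(π/106) = 0.9995608.
root = sin(π/106) = 0.0296333  (since 1−cos² = sin²).
[ω*] 2 ÷ (1 + 0.0296333) = 2 ÷ 1.0296333 = 1.9424391.
At ω = 1.9424391 every |λ(B_ω)| = ω−1, so ρ_SOR = 0.9424391.
For 10 digits: m = 10·ln10 / (−ln 0.9424391) = 23.0259/0.059284 = 388.400; round up → m = 389.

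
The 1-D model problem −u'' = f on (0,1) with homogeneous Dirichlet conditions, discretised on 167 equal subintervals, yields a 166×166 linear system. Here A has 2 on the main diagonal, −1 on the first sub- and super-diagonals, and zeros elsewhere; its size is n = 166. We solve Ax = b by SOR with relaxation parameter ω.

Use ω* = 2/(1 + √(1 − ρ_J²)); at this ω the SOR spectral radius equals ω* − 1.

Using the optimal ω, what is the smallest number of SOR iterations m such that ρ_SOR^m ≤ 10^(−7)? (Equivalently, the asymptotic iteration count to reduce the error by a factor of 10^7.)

m = 429

ρ_J = max_k |cos(kπ/167)| = cos(π/167) = 0.9998231
√(1−ρ_J²) simplifies to sin(π/167) = 0.0188108.
ω* = 2/(1 + 0.0188108) = 2/1.0188108 = 1.9630730.
At ω = 1.9630730 every |λ(B_ω)| = ω−1, so ρ_SOR = 0.9630730.
For 7 digits: m = 7·ln10 / (−ln 0.9630730) = 16.1181/0.0376261 = 428.376; round up → m = 429.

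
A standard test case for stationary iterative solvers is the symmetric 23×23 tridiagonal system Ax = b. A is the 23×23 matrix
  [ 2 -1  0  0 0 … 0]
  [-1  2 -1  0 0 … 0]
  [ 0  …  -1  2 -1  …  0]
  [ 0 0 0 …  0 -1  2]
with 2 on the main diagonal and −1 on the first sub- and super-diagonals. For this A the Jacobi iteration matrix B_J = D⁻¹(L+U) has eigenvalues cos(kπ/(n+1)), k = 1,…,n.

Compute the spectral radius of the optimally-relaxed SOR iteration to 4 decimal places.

ρ_SOR = 0.7691

n=23: λ(B_J) = 1 − λ(A)/2 = cos(kπ/24); k=1 gives ρ_J = 0.9914.
√(1−ρ_J²) = |sin(π/24)| = 0.13053
Then 2/(1+√(1−ρ_J²)) = 2/(1+0.13053); ω* = 2/1.13053 = 1.7691.
and ρ(B_{ω*}) = 1.7691 − 1 = 0.7691.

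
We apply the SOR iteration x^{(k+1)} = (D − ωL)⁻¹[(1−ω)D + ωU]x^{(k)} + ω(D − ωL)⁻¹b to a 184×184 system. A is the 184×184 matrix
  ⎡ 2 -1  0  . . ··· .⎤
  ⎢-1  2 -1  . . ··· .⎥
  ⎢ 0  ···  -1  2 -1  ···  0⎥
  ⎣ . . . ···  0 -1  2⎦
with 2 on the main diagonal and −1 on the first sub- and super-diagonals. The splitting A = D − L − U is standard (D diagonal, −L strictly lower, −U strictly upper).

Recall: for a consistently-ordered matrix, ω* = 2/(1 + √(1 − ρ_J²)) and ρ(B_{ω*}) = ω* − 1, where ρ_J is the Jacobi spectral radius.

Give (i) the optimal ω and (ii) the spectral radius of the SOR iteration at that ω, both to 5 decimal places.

[ρ_J] n=184: ρ(B_J) = cos(π/(n+1)) = cos(π/185) = 0.99986.
√(1−ρ_J²) = |sin(π/185)| = 0.016981
Young: ω* = 2/(1+√(1−ρ_J²)) = 2/(1+0.016981) = 2/1.016981 = 1.96661.
At ω = 1.96661 every |λ(B_ω)| = ω−1, so ρ_SOR = 0.96661.

ω* = 1.96661, ρ_SOR = 0.96661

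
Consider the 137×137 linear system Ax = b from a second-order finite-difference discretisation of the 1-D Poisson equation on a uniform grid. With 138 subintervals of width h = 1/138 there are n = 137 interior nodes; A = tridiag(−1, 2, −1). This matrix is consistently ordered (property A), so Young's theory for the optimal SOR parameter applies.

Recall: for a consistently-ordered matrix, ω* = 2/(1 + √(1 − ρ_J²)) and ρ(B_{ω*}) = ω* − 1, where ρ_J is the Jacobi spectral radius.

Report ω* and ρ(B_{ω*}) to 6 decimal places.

n=137: λ(B_J) = 1 − λ(A)/2 = cos(kπ/138); k=1 gives ρ_J = 0.999741.
√(1−ρ_J²) = |sin(π/138)| = 0.0227632
[ω*] 2 ÷ (1 + 0.0227632) = 2 ÷ 1.0227632 = 1.955487.
Hence ρ(B_{ω*}) = 1.955487 − 1 = 0.955487.

ω* = 1.955487, ρ_SOR = 0.955487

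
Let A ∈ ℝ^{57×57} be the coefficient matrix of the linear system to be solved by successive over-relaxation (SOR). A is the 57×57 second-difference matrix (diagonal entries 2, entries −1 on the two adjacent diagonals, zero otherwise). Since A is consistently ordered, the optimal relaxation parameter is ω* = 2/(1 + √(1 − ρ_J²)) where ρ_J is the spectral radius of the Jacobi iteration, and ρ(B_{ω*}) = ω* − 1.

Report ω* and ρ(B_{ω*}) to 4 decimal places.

ω* = 1.8973, ρ_SOR = 0.8973

n=57: λ(B_J) = 1 − λ(A)/2 = cos(kπ/58); k=1 gives ρ_J = 0.9985.
√(1−ρ_J²) simplifies to sin(π/58) = 0.05414.
ω* = 2/(1+0.05414) = 1.8973
ρ(B_{ω*}) = ω*−1 = 0.8973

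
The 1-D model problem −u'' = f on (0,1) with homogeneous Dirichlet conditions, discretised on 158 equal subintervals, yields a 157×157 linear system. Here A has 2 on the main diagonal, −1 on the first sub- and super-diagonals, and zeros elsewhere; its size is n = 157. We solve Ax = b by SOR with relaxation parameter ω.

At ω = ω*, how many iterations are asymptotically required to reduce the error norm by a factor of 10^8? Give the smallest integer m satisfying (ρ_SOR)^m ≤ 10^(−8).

[ρ_J] n=157: ρ(B_J) = cos(π/(n+1)) = cos(π/158) = 0.9998023.
1 − cos²(π/158) = sin²(π/158) ⇒ √(1−ρ_J²) = sin(π/158) = 0.0198822.
ω* = 2/(1 + 0.0198822) = 2/1.0198822 = 1.9610108.
and ρ(B_{ω*}) = 1.9610108 − 1 = 0.9610108.
m ≥ 8·ln10 / (−ln 0.9610108) = 463.185; smallest integer m = 464.

m = 464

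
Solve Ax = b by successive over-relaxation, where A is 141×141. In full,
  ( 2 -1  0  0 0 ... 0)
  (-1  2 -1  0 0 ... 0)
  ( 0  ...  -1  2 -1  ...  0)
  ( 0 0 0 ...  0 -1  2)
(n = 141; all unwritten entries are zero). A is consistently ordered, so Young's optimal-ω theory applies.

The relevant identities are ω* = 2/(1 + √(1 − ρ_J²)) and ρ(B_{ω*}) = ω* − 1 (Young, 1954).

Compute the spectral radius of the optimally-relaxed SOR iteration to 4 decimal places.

½·tridiag(1,0,1) at n=141: λ_k = cos(kπ/142); max |λ| at k=1 ⇒ ρ_J = cos(π/142) ≈ 0.9998.
√(1 − cos²(π/142)) = sin(π/142) ≈ 0.02212.
Then 2/(1+√(1−ρ_J²)) = 2/(1+0.02212); ω* = 2/1.02212 = 1.9567.
and ρ(B_{ω*}) = 1.9567 − 1 = 0.9567.

ρ_SOR = 0.9567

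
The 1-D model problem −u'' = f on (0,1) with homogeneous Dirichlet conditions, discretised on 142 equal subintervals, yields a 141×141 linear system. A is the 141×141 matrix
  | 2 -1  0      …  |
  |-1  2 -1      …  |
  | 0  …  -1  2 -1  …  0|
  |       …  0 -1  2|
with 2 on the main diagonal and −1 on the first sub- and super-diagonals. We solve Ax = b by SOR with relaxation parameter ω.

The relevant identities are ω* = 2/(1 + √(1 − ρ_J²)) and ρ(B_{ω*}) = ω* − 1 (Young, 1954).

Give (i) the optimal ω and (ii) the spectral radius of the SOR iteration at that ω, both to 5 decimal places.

ω* = 1.95671, ρ_SOR = 0.95671

spectrum of D⁻¹(L+U) = {cos(kπ/142) : 1≤k≤141}; ρ_J = cos(π/142) = 0.99976.
√(1−ρ_J²) simplifies to sin(π/142) = 0.022122.
So ω* = 2/1.022122 = 1.95671 (Young).
Hence ρ(B_{ω*}) = 1.95671 − 1 = 0.95671.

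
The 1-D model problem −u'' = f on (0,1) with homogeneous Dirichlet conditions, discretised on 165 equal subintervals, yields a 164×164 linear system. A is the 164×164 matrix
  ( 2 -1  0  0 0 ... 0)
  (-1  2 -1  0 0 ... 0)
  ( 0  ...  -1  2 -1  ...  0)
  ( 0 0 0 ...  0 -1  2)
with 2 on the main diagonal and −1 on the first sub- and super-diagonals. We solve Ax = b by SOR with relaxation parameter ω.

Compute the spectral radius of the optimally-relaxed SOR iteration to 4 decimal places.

ρ_SOR = 0.9626

ρ_J = max_k |cos(kπ/165)| = cos(π/165) = 0.9998
1 − cos²(π/165) = sin²(π/165) ⇒ √(1−ρ_J²) = sin(π/165) = 0.01904.
Then 2/(1+√(1−ρ_J²)) = 2/(1+0.01904); ω* = 2/1.01904 = 1.9626.
Hence ρ(B_{ω*}) = 1.9626 − 1 = 0.9626.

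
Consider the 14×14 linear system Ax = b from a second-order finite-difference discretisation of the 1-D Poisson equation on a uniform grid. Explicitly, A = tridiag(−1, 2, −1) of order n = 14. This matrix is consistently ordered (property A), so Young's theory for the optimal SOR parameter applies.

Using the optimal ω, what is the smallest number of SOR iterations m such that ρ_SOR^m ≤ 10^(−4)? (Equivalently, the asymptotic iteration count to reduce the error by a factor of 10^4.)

m = 22

With n=14, ρ(Jacobi) = cos(π/15) = 0.9781476.
√(1−ρ_J²) simplifies to sin(π/15) = 0.2079117.
ω* = 2 / (1 + 0.2079117) = 2 / 1.2079117 ≈ 1.6557502.
[ρ_SOR] ω* − 1 = 0.6557502.
For 4 digits: m = 4·ln10 / (−ln 0.6557502) = 9.21034/0.421975 = 21.827; round up → m = 22.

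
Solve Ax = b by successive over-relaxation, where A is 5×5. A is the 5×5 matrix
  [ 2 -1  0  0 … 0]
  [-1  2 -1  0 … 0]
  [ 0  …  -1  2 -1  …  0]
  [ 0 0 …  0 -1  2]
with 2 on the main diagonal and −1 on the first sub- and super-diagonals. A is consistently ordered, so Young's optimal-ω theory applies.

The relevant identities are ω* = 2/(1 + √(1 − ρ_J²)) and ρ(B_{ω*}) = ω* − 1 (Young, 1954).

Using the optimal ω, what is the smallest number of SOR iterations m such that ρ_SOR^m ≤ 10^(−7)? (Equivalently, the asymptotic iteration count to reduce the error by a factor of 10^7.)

B_J for the 5×5 system has eigenvalues cos(kπ/6); ρ_J = cos(π/6) = 0.8660254.
√(1−ρ_J²) simplifies to sin(π/6) = 0.5000000.
Young: ω* = 2/(1+√(1−ρ_J²)) = 2/(1+0.5000000) = 2/1.5000000 = 1.3333333.
Hence ρ(B_{ω*}) = 1.3333333 − 1 = 0.3333333.
For 7 digits: m = 7·ln10 / (−ln 0.3333333) = 16.1181/1.09861 = 14.671; round up → m = 15.

m = 15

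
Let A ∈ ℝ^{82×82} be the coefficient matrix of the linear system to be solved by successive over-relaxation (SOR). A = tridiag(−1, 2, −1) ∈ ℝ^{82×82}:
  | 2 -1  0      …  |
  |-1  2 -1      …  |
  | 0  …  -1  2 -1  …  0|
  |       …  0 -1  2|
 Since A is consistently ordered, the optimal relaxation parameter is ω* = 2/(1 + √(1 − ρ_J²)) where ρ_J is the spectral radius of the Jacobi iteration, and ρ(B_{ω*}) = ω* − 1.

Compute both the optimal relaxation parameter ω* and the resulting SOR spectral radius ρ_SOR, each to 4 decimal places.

ω* = 1.9271, ρ_SOR = 0.9271

spectrum of D⁻¹(L+U) = {cos(kπ/83) : 1≤k≤82}; ρ_J = cos(π/83) = 0.9993.
√(1−ρ_J²) simplifies to sin(π/83) = 0.03784.
ω* = 2/(1+0.03784) = 1.9271
Hence ρ(B_{ω*}) = 1.9271 − 1 = 0.9271.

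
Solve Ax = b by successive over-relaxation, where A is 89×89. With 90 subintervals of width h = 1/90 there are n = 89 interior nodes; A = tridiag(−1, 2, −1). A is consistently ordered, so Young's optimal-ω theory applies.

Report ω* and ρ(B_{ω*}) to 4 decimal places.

ω* = 1.9326, ρ_SOR = 0.9326

½·tridiag(1,0,1) at n=89: λ_k = cos(kπ/90); max |λ| at k=1 ⇒ ρ_J = cos(π/90) ≈ 0.9994.
√(1−ρ_J²) simplifies to sin(π/90) = 0.03490.
ω* = 2/(1 + 0.03490) = 2/1.03490 = 1.9326.
ρ_SOR = ω* − 1 = 1.9326 − 1 = 0.9326.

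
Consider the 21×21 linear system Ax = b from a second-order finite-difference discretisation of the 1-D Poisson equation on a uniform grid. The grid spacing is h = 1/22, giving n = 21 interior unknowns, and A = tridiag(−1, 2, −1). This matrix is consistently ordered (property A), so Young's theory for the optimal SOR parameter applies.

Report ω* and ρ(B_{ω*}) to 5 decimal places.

ω* = 1.75083, ρ_SOR = 0.75083

B_J for the 21×21 system has eigenvalues cos(kπ/22); ρ_J = cos(π/22) = 0.98982.
root = sin(π/22) = 0.142315  (since 1−cos² = sin²).
Then 2/(1+√(1−ρ_J²)) = 2/(1+0.142315); ω* = 2/1.142315 = 1.75083.
At ω = 1.75083 every |λ(B_ω)| = ω−1, so ρ_SOR = 0.75083.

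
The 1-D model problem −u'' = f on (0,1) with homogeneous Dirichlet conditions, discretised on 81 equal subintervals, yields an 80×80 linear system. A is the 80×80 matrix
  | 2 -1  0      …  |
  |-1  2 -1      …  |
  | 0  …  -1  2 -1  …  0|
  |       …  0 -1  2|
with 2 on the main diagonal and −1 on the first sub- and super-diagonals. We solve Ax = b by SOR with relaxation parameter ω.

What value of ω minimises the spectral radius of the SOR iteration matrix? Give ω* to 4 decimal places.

[ρ_J] n=80: ρ(B_J) = cos(π/(n+1)) = cos(π/81) = 0.9992.
√(1 − cos²(π/81)) = sin(π/81) ≈ 0.03878.
Then 2/(1+√(1−ρ_J²)) = 2/(1+0.03878); ω* = 2/1.03878 = 1.9253.
ρ(B_{ω*}) = ω*−1 = 0.9253

ω* = 1.9253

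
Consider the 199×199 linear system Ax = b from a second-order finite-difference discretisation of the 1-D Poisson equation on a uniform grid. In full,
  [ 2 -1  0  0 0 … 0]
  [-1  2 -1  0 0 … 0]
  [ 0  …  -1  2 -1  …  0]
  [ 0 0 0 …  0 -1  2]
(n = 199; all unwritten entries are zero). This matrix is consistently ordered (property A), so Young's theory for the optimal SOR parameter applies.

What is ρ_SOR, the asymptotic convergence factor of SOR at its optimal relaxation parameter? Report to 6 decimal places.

ρ_SOR = 0.969071

With n=199, ρ(Jacobi) = cos(π/200) = 0.999877.
√(1−ρ_J²) simplifies to sin(π/200) = 0.0157073.
Young: ω* = 2/(1+√(1−ρ_J²)) = 2/(1+0.0157073) = 2/1.0157073 = 1.969071.
and ρ(B_{ω*}) = 1.969071 − 1 = 0.969071.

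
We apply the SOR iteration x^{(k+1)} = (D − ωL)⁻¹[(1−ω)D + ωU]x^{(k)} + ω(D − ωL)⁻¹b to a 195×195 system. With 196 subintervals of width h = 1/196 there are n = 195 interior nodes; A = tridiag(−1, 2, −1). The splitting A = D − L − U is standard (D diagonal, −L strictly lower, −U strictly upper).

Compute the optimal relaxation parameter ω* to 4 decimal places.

n=195: λ(B_J) = 1 − λ(A)/2 = cos(kπ/196); k=1 gives ρ_J = 0.9999.
root = sin(π/196) = 0.01603  (since 1−cos² = sin²).
ω* = 2/(1 + 0.01603) = 2/1.01603 = 1.9684.
[ρ_SOR] ω* − 1 = 0.9684.

ω* = 1.9684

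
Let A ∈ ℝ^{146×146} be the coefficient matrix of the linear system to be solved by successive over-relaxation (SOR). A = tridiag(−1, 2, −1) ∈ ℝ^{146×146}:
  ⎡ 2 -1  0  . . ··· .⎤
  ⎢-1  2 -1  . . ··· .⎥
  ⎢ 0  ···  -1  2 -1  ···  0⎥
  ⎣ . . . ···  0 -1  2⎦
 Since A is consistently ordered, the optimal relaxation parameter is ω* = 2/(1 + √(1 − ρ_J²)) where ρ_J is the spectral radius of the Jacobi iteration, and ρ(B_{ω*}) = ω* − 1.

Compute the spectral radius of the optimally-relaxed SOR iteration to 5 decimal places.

[ρ_J] n=146: ρ(B_J) = cos(π/(n+1)) = cos(π/147) = 0.99977.
√(1−ρ_J²) = |sin(π/147)| = 0.021370
Then 2/(1+√(1−ρ_J²)) = 2/(1+0.021370); ω* = 2/1.021370 = 1.95815.
At ω = 1.95815 every |λ(B_ω)| = ω−1, so ρ_SOR = 0.95815.

ρ_SOR = 0.95815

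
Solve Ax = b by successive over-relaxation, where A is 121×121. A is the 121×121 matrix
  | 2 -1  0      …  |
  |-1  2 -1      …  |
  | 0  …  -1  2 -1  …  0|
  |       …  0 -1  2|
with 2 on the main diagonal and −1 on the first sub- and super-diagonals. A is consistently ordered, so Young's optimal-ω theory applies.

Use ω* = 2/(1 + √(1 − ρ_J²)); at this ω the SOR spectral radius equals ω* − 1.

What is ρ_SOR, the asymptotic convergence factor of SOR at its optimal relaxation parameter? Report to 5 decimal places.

ρ_SOR = 0.94980

ρ_J = max_k |cos(kπ/122)| = cos(π/122) = 0.99967
1 − cos²(π/122) = sin²(π/122) ⇒ √(1−ρ_J²) = sin(π/122) = 0.025748.
[ω*] 2 ÷ (1 + 0.025748) = 2 ÷ 1.025748 = 1.94980.
ρ_SOR = ω* − 1 ≈ 0.94980.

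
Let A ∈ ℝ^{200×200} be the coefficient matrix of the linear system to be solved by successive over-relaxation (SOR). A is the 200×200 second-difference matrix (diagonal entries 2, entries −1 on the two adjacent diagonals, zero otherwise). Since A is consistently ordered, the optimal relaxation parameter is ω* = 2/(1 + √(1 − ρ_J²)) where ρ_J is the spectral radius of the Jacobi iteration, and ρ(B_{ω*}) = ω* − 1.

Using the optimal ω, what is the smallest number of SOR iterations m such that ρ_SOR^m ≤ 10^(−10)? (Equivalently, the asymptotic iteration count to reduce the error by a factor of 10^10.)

ρ_J = max_k |cos(kπ/201)| = cos(π/201) = 0.9998779
√(1−ρ_J²) = |sin(π/201)| = 0.0156292
ω* = 2/(1 + 0.0156292) = 2/1.0156292 = 1.9692226.
At ω = 1.9692226 every |λ(B_ω)| = ω−1, so ρ_SOR = 0.9692226.
ρ_SOR^m ≤ 10^(−10) ⇔ m ≥ 10·ln10/(−ln 0.9692226) = 23.0259/0.031261 = 736.570; m = ⌈736.570⌉ = 737.

m = 737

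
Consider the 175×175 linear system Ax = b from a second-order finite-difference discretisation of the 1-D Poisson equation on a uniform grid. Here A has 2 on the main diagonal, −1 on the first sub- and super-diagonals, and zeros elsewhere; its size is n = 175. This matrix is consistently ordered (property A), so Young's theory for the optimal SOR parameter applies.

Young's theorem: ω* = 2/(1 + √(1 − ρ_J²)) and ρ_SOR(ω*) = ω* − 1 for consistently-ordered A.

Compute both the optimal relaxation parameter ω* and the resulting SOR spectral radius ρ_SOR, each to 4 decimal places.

B_J for the 175×175 system has eigenvalues cos(kπ/176); ρ_J = cos(π/176) = 0.9998.
root = sin(π/176) = 0.01785  (since 1−cos² = sin²).
ω* = 2/(1+0.01785) = 1.9649
[ρ_SOR] ω* − 1 = 0.9649.

ω* = 1.9649, ρ_SOR = 0.9649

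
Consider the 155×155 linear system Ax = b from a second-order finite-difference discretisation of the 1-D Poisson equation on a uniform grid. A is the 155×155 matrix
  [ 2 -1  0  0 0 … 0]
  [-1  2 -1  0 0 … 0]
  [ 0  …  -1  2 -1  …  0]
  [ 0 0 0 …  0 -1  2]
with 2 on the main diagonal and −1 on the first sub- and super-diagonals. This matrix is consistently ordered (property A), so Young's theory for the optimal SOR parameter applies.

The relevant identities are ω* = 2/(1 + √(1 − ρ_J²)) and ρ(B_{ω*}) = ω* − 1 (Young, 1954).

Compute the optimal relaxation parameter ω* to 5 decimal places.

spectrum of D⁻¹(L+U) = {cos(kπ/156) : 1≤k≤155}; ρ_J = cos(π/156) = 0.99980.
√(1−ρ_J²) = |sin(π/156)| = 0.020137
Young: ω* = 2/(1+√(1−ρ_J²)) = 2/(1+0.020137) = 2/1.020137 = 1.96052.
ρ_SOR = ω* − 1 = 1.96052 − 1 = 0.96052.

ω* = 1.96052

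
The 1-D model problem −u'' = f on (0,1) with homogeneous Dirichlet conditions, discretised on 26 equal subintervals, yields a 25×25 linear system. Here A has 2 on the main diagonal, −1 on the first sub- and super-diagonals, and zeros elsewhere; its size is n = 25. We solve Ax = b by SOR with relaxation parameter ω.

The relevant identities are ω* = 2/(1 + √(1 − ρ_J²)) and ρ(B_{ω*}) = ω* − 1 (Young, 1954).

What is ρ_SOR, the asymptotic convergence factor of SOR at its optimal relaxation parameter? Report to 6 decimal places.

½·tridiag(1,0,1) at n=25: λ_k = cos(kπ/26); max |λ| at k=1 ⇒ ρ_J = cos(π/26) ≈ 0.992709.
1 − cos²(π/26) = sin²(π/26) ⇒ √(1−ρ_J²) = sin(π/26) = 0.1205367.
ω* = 2 / (1 + 0.1205367) = 2 / 1.1205367 ≈ 1.784859.
ρ_SOR = ω* − 1 = 1.784859 − 1 = 0.784859.

ρ_SOR = 0.784859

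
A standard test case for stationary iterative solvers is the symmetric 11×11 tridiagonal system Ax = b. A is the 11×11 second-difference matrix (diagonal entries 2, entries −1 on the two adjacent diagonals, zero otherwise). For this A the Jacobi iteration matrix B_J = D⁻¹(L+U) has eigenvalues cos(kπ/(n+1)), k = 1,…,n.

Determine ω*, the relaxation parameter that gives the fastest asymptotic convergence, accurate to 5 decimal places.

spectrum of D⁻¹(L+U) = {cos(kπ/12) : 1≤k≤11}; ρ_J = cos(π/12) = 0.96593.
1 − cos²(π/12) = sin²(π/12) ⇒ √(1−ρ_J²) = sin(π/12) = 0.258819.
Young: ω* = 2/(1+√(1−ρ_J²)) = 2/(1+0.258819) = 2/1.258819 = 1.58879.
At ω = 1.58879 every |λ(B_ω)| = ω−1, so ρ_SOR = 0.58879.

ω* = 1.58879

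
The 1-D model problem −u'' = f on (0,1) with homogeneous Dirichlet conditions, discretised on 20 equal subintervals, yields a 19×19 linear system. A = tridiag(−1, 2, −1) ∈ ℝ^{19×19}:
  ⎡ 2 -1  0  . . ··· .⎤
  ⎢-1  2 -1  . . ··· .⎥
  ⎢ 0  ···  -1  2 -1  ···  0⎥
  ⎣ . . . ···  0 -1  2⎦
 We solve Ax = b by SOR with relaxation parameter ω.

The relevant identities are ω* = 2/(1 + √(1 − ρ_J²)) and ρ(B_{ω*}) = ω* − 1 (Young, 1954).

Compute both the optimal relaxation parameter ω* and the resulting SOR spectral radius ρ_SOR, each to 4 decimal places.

With n=19, ρ(Jacobi) = cos(π/20) = 0.9877.
1 − cos²(π/20) = sin²(π/20) ⇒ √(1−ρ_J²) = sin(π/20) = 0.15643.
[ω*] 2 ÷ (1 + 0.15643) = 2 ÷ 1.15643 = 1.7295.
[ρ_SOR] ω* − 1 = 0.7295.

ω* = 1.7295, ρ_SOR = 0.7295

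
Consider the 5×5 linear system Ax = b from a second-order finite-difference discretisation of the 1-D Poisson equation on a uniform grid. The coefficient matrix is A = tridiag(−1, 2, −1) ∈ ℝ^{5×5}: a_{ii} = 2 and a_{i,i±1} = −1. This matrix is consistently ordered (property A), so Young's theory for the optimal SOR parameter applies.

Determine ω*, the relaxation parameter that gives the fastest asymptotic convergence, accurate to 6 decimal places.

ω* = 1.333333

n=5: λ(B_J) = 1 − λ(A)/2 = cos(kπ/6); k=1 gives ρ_J = 0.866025.
1 − cos²(π/6) = sin²(π/6) ⇒ √(1−ρ_J²) = sin(π/6) = 0.5000000.
Young: ω* = 2/(1+√(1−ρ_J²)) = 2/(1+0.5000000) = 2/1.5000000 = 1.333333.
ρ_SOR = ω* − 1 ≈ 0.333333.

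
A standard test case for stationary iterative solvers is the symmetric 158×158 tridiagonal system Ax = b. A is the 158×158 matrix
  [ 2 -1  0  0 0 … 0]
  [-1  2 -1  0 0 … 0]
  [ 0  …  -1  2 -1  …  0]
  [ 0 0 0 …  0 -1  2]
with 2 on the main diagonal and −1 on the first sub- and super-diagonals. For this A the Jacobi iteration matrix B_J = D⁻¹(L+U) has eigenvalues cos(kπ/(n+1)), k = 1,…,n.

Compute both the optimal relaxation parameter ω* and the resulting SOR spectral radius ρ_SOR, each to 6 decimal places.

ω* = 1.961251, ρ_SOR = 0.961251

ρ_J = max_k |cos(kπ/159)| = cos(π/159) = 0.999805
√(1 − cos²(π/159)) = sin(π/159) ≈ 0.0197572.
So ω* = 2/1.0197572 = 1.961251 (Young).
At ω = 1.961251 every |λ(B_ω)| = ω−1, so ρ_SOR = 0.961251.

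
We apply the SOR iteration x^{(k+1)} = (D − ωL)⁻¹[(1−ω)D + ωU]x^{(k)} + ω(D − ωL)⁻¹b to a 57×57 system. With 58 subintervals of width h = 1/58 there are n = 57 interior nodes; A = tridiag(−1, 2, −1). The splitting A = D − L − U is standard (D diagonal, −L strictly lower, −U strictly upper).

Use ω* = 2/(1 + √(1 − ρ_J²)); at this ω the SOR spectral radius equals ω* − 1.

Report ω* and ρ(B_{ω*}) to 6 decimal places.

[ρ_J] n=57: ρ(B_J) = cos(π/(n+1)) = cos(π/58) = 0.998533.
√(1−ρ_J²) = |sin(π/58)| = 0.0541389
So ω* = 2/1.0541389 = 1.897283 (Young).
At ω = 1.897283 every |λ(B_ω)| = ω−1, so ρ_SOR = 0.897283.

ω* = 1.897283, ρ_SOR = 0.897283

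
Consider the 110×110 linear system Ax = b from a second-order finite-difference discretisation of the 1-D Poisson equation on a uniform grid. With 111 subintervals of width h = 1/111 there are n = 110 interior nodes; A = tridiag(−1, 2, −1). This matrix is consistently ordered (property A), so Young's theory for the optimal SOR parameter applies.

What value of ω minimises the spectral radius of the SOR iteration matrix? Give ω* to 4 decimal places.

ρ_J = max_k |cos(kπ/111)| = cos(π/111) = 0.9996
√(1−ρ_J²) = |sin(π/111)| = 0.02830
Then 2/(1+√(1−ρ_J²)) = 2/(1+0.02830); ω* = 2/1.02830 = 1.9450.
ρ_SOR = ω* − 1 ≈ 0.9450.

ω* = 1.9450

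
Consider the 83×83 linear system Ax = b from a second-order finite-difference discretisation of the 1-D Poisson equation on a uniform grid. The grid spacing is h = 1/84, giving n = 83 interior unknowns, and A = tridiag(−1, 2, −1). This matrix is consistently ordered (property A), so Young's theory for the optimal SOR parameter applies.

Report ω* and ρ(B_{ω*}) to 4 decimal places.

ρ_J = max_k |cos(kπ/84)| = cos(π/84) = 0.9993
√(1−ρ_J²) = |sin(π/84)| = 0.03739
ω* = 2 / (1 + 0.03739) = 2 / 1.03739 ≈ 1.9279.
ρ(B_{ω*}) = ω*−1 = 0.9279

ω* = 1.9279, ρ_SOR = 0.9279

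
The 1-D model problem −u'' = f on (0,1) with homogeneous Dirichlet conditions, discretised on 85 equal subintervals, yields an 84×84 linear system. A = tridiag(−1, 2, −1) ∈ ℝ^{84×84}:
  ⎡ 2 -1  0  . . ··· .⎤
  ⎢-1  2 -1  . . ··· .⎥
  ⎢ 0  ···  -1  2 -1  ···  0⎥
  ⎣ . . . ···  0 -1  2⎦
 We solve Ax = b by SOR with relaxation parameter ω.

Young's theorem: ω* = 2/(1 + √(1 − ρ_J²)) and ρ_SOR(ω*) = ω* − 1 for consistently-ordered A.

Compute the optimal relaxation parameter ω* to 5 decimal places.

B_J for the 84×84 system has eigenvalues cos(kπ/85); ρ_J = cos(π/85) = 0.99932.
√(1−ρ_J²) = |sin(π/85)| = 0.036951
ω* = 2/(1+0.036951) = 1.92873
ρ_SOR = ω* − 1 = 1.92873 − 1 = 0.92873.

ω* = 1.92873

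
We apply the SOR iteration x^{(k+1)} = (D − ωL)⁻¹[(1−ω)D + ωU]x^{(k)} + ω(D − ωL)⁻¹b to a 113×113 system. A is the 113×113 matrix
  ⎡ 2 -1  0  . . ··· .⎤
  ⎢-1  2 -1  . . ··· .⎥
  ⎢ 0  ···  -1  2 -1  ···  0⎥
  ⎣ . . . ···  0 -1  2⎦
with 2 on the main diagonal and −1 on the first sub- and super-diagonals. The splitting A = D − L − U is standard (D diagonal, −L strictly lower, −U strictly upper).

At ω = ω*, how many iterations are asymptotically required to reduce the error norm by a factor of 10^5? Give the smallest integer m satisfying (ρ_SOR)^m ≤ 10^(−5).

B_J for the 113×113 system has eigenvalues cos(kπ/114); ρ_J = cos(π/114) = 0.9996203.
root = sin(π/114) = 0.0275543  (since 1−cos² = sin²).
So ω* = 2/1.0275543 = 1.9463692 (Young).
ρ(B_{ω*}) = ω*−1 = 0.9463692
ρ_SOR^m ≤ 10^(−5) ⇔ m ≥ 5·ln10/(−ln 0.9463692) = 11.5129/0.0551225 = 208.860; m = ⌈208.860⌉ = 209.

m = 209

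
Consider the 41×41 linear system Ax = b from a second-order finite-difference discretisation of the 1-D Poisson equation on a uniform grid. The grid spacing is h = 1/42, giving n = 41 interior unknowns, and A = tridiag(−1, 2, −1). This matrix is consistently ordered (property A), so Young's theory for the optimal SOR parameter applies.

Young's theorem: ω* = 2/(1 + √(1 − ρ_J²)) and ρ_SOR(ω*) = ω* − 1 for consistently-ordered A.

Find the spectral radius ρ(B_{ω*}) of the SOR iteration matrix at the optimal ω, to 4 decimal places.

ρ_SOR = 0.8609

[ρ_J] n=41: ρ(B_J) = cos(π/(n+1)) = cos(π/42) = 0.9972.
root = sin(π/42) = 0.07473  (since 1−cos² = sin²).
ω* = 2/(1+0.07473) = 1.8609
Hence ρ(B_{ω*}) = 1.8609 − 1 = 0.8609.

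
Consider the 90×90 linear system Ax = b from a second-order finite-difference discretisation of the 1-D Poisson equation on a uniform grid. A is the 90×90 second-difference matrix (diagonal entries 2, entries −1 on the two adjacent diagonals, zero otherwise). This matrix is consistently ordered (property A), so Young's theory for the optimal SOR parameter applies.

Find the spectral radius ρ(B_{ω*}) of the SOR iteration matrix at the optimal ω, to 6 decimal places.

B_J for the 90×90 system has eigenvalues cos(kπ/91); ρ_J = cos(π/91) = 0.999404.
1 − cos²(π/91) = sin²(π/91) ⇒ √(1−ρ_J²) = sin(π/91) = 0.0345161.
ω* = 2/(1+0.0345161) = 1.933271
ρ_SOR = ω* − 1 ≈ 0.933271.

ρ_SOR = 0.933271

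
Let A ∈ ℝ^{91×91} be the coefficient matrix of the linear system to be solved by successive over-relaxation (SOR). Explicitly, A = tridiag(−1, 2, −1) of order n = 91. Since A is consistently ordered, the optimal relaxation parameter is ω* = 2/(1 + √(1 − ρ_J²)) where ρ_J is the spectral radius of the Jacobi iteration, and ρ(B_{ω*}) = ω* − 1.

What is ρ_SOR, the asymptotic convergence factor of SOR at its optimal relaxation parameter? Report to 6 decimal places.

ρ_SOR = 0.933972

With n=91, ρ(Jacobi) = cos(π/92) = 0.999417.
root = sin(π/92) = 0.0341411  (since 1−cos² = sin²).
Then 2/(1+√(1−ρ_J²)) = 2/(1+0.0341411); ω* = 2/1.0341411 = 1.933972.
Hence ρ(B_{ω*}) = 1.933972 − 1 = 0.933972.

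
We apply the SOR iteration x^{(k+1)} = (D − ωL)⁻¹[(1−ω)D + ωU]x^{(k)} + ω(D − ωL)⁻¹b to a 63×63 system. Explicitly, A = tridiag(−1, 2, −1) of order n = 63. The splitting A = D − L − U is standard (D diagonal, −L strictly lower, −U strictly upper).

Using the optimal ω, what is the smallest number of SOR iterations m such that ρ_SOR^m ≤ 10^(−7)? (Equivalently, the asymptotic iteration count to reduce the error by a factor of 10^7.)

With n=63, ρ(Jacobi) = cos(π/64) = 0.9987955.
√(1−ρ_J²) = |sin(π/64)| = 0.0490677
ω* = 2/(1+0.0490677) = 1.9064547
ρ_SOR = ω* − 1 = 1.9064547 − 1 = 0.9064547.
(0.9064547)^m ≤ 10^{−7}  ⇒  m·ln(0.9064547) ≤ −7·ln10  ⇒  m ≥ 164.112  ⇒  m = 165

m = 165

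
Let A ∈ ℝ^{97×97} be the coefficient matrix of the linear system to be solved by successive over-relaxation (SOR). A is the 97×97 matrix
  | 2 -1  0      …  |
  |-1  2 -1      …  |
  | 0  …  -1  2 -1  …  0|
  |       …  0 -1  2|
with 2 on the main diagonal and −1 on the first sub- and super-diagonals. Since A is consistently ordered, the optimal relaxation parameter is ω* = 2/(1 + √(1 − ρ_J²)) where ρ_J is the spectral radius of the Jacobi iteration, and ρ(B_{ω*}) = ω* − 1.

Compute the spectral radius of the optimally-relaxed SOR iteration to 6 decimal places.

n=97: λ(B_J) = 1 − λ(A)/2 = cos(kπ/98); k=1 gives ρ_J = 0.999486.
1 − cos²(π/98) = sin²(π/98) ⇒ √(1−ρ_J²) = sin(π/98) = 0.0320516.
So ω* = 2/1.0320516 = 1.937888 (Young).
ρ_SOR = ω* − 1 = 1.937888 − 1 = 0.937888.

ρ_SOR = 0.937888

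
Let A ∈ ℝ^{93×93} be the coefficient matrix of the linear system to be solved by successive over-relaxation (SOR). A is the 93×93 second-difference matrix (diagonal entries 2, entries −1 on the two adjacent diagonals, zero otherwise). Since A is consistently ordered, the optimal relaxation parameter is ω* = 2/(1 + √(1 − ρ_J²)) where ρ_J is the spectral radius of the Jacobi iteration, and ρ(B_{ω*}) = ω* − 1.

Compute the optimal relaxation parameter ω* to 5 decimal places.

n=93: λ(B_J) = 1 − λ(A)/2 = cos(kπ/94); k=1 gives ρ_J = 0.99944.
√(1 − cos²(π/94)) = sin(π/94) ≈ 0.033415.
ω* = 2/(1+0.033415) = 1.93533
ρ_SOR = ω* − 1 = 1.93533 − 1 = 0.93533.

ω* = 1.93533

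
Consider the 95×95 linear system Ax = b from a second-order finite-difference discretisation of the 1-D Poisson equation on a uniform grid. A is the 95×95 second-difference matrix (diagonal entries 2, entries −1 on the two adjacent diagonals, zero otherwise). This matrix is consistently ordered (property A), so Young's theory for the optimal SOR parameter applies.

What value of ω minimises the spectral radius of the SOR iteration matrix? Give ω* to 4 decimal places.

ω* = 1.9366

½·tridiag(1,0,1) at n=95: λ_k = cos(kπ/96); max |λ| at k=1 ⇒ ρ_J = cos(π/96) ≈ 0.9995.
1 − cos²(π/96) = sin²(π/96) ⇒ √(1−ρ_J²) = sin(π/96) = 0.03272.
[ω*] 2 ÷ (1 + 0.03272) = 2 ÷ 1.03272 = 1.9366.
At ω = 1.9366 every |λ(B_ω)| = ω−1, so ρ_SOR = 0.9366.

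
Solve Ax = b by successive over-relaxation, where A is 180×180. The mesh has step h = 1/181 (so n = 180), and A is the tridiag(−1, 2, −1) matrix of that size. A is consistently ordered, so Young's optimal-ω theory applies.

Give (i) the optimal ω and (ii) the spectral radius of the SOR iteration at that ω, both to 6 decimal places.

spectrum of D⁻¹(L+U) = {cos(kπ/181) : 1≤k≤180}; ρ_J = cos(π/181) = 0.999849.
√(1−ρ_J²) = |sin(π/181)| = 0.0173560
ω* = 2/(1 + 0.0173560) = 2/1.0173560 = 1.965880.
and ρ(B_{ω*}) = 1.965880 − 1 = 0.965880.

ω* = 1.965880, ρ_SOR = 0.965880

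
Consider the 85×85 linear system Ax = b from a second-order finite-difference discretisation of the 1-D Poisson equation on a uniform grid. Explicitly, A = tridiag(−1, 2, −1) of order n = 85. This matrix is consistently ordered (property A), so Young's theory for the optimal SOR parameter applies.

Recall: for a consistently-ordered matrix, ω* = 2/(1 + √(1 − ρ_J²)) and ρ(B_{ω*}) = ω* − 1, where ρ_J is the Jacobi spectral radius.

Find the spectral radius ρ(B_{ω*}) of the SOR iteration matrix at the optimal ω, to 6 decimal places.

ρ_SOR = 0.929530

spectrum of D⁻¹(L+U) = {cos(kπ/86) : 1≤k≤85}; ρ_J = cos(π/86) = 0.999333.
√(1−ρ_J²) = |sin(π/86)| = 0.0365220
Then 2/(1+√(1−ρ_J²)) = 2/(1+0.0365220); ω* = 2/1.0365220 = 1.929530.
Hence ρ(B_{ω*}) = 1.929530 − 1 = 0.929530.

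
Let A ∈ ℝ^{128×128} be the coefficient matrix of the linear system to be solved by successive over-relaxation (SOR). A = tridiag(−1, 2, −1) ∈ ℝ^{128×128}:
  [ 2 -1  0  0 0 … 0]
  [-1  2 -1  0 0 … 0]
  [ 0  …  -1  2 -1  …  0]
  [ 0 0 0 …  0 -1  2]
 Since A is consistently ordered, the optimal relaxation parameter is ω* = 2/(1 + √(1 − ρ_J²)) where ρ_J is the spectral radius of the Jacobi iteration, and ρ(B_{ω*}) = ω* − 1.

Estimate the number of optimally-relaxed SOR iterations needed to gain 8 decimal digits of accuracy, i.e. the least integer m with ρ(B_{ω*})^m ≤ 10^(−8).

With n=128, ρ(Jacobi) = cos(π/129) = 0.9997035.
√(1−ρ_J²) simplifies to sin(π/129) = 0.0243510.
Young: ω* = 2/(1+√(1−ρ_J²)) = 2/(1+0.0243510) = 2/1.0243510 = 1.9524558.
At ω = 1.9524558 every |λ(B_ω)| = ω−1, so ρ_SOR = 0.9524558.
(0.9524558)^m ≤ 10^{−8}  ⇒  m·ln(0.9524558) ≤ −8·ln10  ⇒  m ≥ 378.158  ⇒  m = 379

m = 379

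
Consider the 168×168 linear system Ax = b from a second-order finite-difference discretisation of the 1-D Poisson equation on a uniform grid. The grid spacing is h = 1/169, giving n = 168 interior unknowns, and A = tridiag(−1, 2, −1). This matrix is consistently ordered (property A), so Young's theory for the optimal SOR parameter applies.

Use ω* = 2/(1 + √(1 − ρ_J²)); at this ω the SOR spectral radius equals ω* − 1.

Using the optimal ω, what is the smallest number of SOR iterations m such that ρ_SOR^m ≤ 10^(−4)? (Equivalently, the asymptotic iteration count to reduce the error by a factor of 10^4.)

spectrum of D⁻¹(L+U) = {cos(kπ/169) : 1≤k≤168}; ρ_J = cos(π/169) = 0.9998272.
√(1−ρ_J²) = |sin(π/169)| = 0.0185882
ω* = 2/(1+0.0185882) = 1.9635020
At ω = 1.9635020 every |λ(B_ω)| = ω−1, so ρ_SOR = 0.9635020.
Need (0.9635020)^m ≤ 10^(−4): m ≥ 4·ln10/|ln 0.9635020| = 9.21034/0.0371807 = 247.718 ⇒ m = 248.

m = 248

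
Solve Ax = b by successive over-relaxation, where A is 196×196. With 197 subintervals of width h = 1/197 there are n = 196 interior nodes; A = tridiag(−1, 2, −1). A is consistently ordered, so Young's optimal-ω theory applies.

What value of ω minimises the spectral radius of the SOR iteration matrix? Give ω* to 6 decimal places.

ω* = 1.968608

ρ_J = max_k |cos(kπ/197)| = cos(π/197) = 0.999873
√(1−ρ_J²) = |sin(π/197)| = 0.0159465
[ω*] 2 ÷ (1 + 0.0159465) = 2 ÷ 1.0159465 = 1.968608.
Hence ρ(B_{ω*}) = 1.968608 − 1 = 0.968608.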